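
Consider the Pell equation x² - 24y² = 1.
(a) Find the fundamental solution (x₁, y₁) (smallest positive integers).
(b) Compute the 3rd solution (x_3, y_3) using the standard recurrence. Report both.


Step 1: Find the fundamental solution (x₁, y₁) of x² - 24y² = 1.
  Expand √24 as a continued fraction. a₀ = ⌊√24⌋ = 4; iterate m_{k+1} = d_k·a_k − m_k, d_{k+1} = (24 − m_{k+1}²)/d_k, a_{k+1} = ⌊(a₀ + m_{k+1})/d_{k+1}⌋ (starting m₀ = 0, d₀ = 1), with convergents p_k = a_k·p_{k-1} + p_{k-2}, q_k = a_k·q_{k-1} + q_{k-2} (p₋₁ = 1, q₋₁ = 0):
  k = 0: a₀ = 4; p₀/q₀ = 4/1; p₀² − 24·q₀² = 16 − 24 = -8.
  k = 1: m = 4, d = 8, a = ⌊(4 + 4)/8⌋ = 1; p/q = (1·4 + 1)/(1·1 + 0) = 5/1; p² − 24·q² = 25 − 24 = 1.
  The first convergent with p² − 24·q² = 1 gives the fundamental solution (x₁, y₁) = (5, 1).
Step 2: Apply the recurrence (x_{n+1}, y_{n+1}) = (x₁x_n + 24y₁y_n, x₁y_n + y₁x_n) repeatedly.
  From (x_1, y_1) = (5, 1): x_2 = 5·5 + 24·1·1 = 49; y_2 = 5·1 + 1·5 = 10.
  From (x_2, y_2) = (49, 10): x_3 = 5·49 + 24·1·10 = 485; y_3 = 5·10 + 1·49 = 99.
Step 3: Verify x_3² - 24·y_3² = 235225 - 235224 = 1 (should be 1). ✓

(x_1, y_1) = (5, 1); (x_3, y_3) = (485, 99).


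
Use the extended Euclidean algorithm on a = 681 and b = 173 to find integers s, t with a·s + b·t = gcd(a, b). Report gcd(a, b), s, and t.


Euclidean algorithm on (681, 173) — divide until remainder is 0:
  681 = 3 · 173 + 162
  173 = 1 · 162 + 11
  162 = 14 · 11 + 8
  11 = 1 · 8 + 3
  8 = 2 · 3 + 2
  3 = 1 · 2 + 1
  2 = 2 · 1 + 0
gcd(681, 173) = 1.
Track Bezout coefficients alongside the remainders: start with r₀ = 681 = a·1 + b·0 (s = 1, t = 0) and r₁ = 173 = a·0 + b·1 (s = 0, t = 1); each new remainder r_{k+1} = r_{k-1} − q_k·r_k inherits s_{k+1} = s_{k-1} − q_k·s_k, t_{k+1} = t_{k-1} − q_k·t_k, so r_k = a·s_k + b·t_k at every step:
  q = 3: r = 162, s = 1 − 3·0 = 1, t = 0 − 3·1 = -3  (check: 681·1 + 173·(-3) = 162)
  q = 1: r = 11, s = 0 − 1·1 = -1, t = 1 − 1·(-3) = 4  (check: 681·(-1) + 173·4 = 11)
  q = 14: r = 8, s = 1 − 14·(-1) = 15, t = -3 − 14·4 = -59  (check: 681·15 + 173·(-59) = 8)
  q = 1: r = 3, s = -1 − 1·15 = -16, t = 4 − 1·(-59) = 63  (check: 681·(-16) + 173·63 = 3)
  q = 2: r = 2, s = 15 − 2·(-16) = 47, t = -59 − 2·63 = -185  (check: 681·47 + 173·(-185) = 2)
  q = 1: r = 1, s = -16 − 1·47 = -63, t = 63 − 1·(-185) = 248  (check: 681·(-63) + 173·248 = 1)
The row with r = 1 (the gcd) gives the Bezout coefficients s = -63, t = 248.
Result: 681 · (-63) + 173 · (248) = 1.

gcd(681, 173) = 1; s = -63, t = 248 (check: 681·(-63) + 173·248 = 1).


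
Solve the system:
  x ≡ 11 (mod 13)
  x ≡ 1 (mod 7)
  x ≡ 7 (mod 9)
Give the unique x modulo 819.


Moduli 13, 7, 9 are pairwise coprime; by CRT there is a unique solution modulo M = 13 · 7 · 9 = 819.
Solve pairwise, accumulating the modulus:
  Start with x ≡ 11 (mod 13).
  Combine with x ≡ 1 (mod 7): since gcd(13, 7) = 1, we get a unique residue mod 91.
    Write x = 11 + 13·t and substitute into x ≡ 1 (mod 7): 13·t ≡ 1 − 11 = -10 (mod 7).
    Reduce coefficients mod 7: 6·t ≡ 4 (mod 7).
    The inverse of 6 mod 7 is 6 (since 6·6 = 36 = 5·7 + 1), so t ≡ 6·4 = 24 ≡ 3 (mod 7).
    Then x = 11 + 13·3 = 50, valid modulo lcm(13, 7) = 91: x ≡ 50 (mod 91).
  Combine with x ≡ 7 (mod 9): since gcd(91, 9) = 1, we get a unique residue mod 819.
    Write x = 50 + 91·t and substitute into x ≡ 7 (mod 9): 91·t ≡ 7 − 50 = -43 (mod 9).
    Reduce coefficients mod 9: 1·t ≡ 2 (mod 9).
    So t ≡ 2 (mod 9).
    Then x = 50 + 91·2 = 232, valid modulo lcm(91, 9) = 819: x ≡ 232 (mod 819).
Verify: 232 mod 13 = 11 ✓, 232 mod 7 = 1 ✓, 232 mod 9 = 7 ✓.

x ≡ 232 (mod 819).


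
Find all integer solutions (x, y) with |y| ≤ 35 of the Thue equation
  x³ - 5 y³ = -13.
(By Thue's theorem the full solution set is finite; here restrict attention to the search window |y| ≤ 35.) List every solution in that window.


The equation is x³ - 5y³ = -13. For fixed y, x³ = 5·y³ − 13, so a solution requires the RHS to be a perfect cube.
Strategy: iterate y from -35 to 35, compute RHS = 5·y³ − 13, and check whether it is a (positive or negative) perfect cube.
Check small values of y:
  y = 0: RHS = -13 is not a perfect cube.
  y = 1: RHS = -8 = (-2)³ ⇒ x = -2 works.
  y = -1: RHS = -18 is not a perfect cube.
  y = 2: RHS = 27 = (3)³ ⇒ x = 3 works.
  y = -2: RHS = -53 is not a perfect cube.
  y = 3: RHS = 122 is not a perfect cube.
  y = -3: RHS = -148 is not a perfect cube.
Continuing, at y = -7: RHS = -1728 = (-12)³ ⇒ x = -12 works.
Searching the remaining y in |y| ≤ 35 finds no further solutions.
Collected solutions: (-2, 1), (3, 2), (-12, -7).

Solutions (with |y| ≤ 35): (-2, 1), (3, 2), (-12, -7).


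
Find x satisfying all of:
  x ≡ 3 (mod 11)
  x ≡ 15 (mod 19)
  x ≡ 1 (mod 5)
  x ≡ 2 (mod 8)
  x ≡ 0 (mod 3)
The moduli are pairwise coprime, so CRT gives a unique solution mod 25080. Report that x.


Product of moduli M = 11 · 19 · 5 · 8 · 3 = 25080.
Merge one congruence at a time:
  Start: x ≡ 3 (mod 11).
  Combine with x ≡ 15 (mod 19); new modulus lcm = 209.
    Write x = 3 + 11·t and substitute into x ≡ 15 (mod 19): 11·t ≡ 15 − 3 = 12 (mod 19).
    The inverse of 11 mod 19 is 7 (since 11·7 = 77 = 4·19 + 1), so t ≡ 7·12 = 84 ≡ 8 (mod 19).
    Then x = 3 + 11·8 = 91, valid modulo lcm(11, 19) = 209: x ≡ 91 (mod 209).
  Combine with x ≡ 1 (mod 5); new modulus lcm = 1045.
    Write x = 91 + 209·t and substitute into x ≡ 1 (mod 5): 209·t ≡ 1 − 91 = -90 (mod 5).
    Reduce coefficients mod 5: 4·t ≡ 0 (mod 5).
    The inverse of 4 mod 5 is 4 (since 4·4 = 16 = 3·5 + 1), so t ≡ 4·0 = 0 ≡ 0 (mod 5).
    Then x = 91 + 209·0 = 91, valid modulo lcm(209, 5) = 1045: x ≡ 91 (mod 1045).
  Combine with x ≡ 2 (mod 8); new modulus lcm = 8360.
    Write x = 91 + 1045·t and substitute into x ≡ 2 (mod 8): 1045·t ≡ 2 − 91 = -89 (mod 8).
    Reduce coefficients mod 8: 5·t ≡ 7 (mod 8).
    The inverse of 5 mod 8 is 5 (since 5·5 = 25 = 3·8 + 1), so t ≡ 5·7 = 35 ≡ 3 (mod 8).
    Then x = 91 + 1045·3 = 3226, valid modulo lcm(1045, 8) = 8360: x ≡ 3226 (mod 8360).
  Combine with x ≡ 0 (mod 3); new modulus lcm = 25080.
    Write x = 3226 + 8360·t and substitute into x ≡ 0 (mod 3): 8360·t ≡ 0 − 3226 = -3226 (mod 3).
    Reduce coefficients mod 3: 2·t ≡ 2 (mod 3).
    The inverse of 2 mod 3 is 2 (since 2·2 = 4 = 1·3 + 1), so t ≡ 2·2 = 4 ≡ 1 (mod 3).
    Then x = 3226 + 8360·1 = 11586, valid modulo lcm(8360, 3) = 25080: x ≡ 11586 (mod 25080).
Verify against each original: 11586 mod 11 = 3, 11586 mod 19 = 15, 11586 mod 5 = 1, 11586 mod 8 = 2, 11586 mod 3 = 0.

x ≡ 11586 (mod 25080).


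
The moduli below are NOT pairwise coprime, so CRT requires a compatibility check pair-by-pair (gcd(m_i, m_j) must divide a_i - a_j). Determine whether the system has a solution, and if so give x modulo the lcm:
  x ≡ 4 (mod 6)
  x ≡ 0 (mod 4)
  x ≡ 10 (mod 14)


Moduli 6, 4, 14 are not pairwise coprime, so CRT works modulo lcm(m_i) when all pairwise compatibility conditions hold.
Pairwise compatibility: gcd(m_i, m_j) must divide a_i - a_j for every pair.
Merge one congruence at a time:
  Start: x ≡ 4 (mod 6).
  Combine with x ≡ 0 (mod 4): gcd(6, 4) = 2; 0 - 4 = -4, which IS divisible by 2, so compatible.
    Write x = 4 + 6·t and substitute into x ≡ 0 (mod 4): 6·t ≡ 0 − 4 = -4 (mod 4).
    Divide the congruence (and modulus) by g = 2: 3·t ≡ -2 (mod 2).
    Reduce coefficients mod 2: 1·t ≡ 0 (mod 2).
    So t ≡ 0 (mod 2).
    Then x = 4 + 6·0 = 4, valid modulo lcm(6, 4) = 12: x ≡ 4 (mod 12).
  Combine with x ≡ 10 (mod 14): gcd(12, 14) = 2; 10 - 4 = 6, which IS divisible by 2, so compatible.
    Write x = 4 + 12·t and substitute into x ≡ 10 (mod 14): 12·t ≡ 10 − 4 = 6 (mod 14).
    Divide the congruence (and modulus) by g = 2: 6·t ≡ 3 (mod 7).
    The inverse of 6 mod 7 is 6 (since 6·6 = 36 = 5·7 + 1), so t ≡ 6·3 = 18 ≡ 4 (mod 7).
    Then x = 4 + 12·4 = 52, valid modulo lcm(12, 14) = 84: x ≡ 52 (mod 84).
Verify: 52 mod 6 = 4, 52 mod 4 = 0, 52 mod 14 = 10.

x ≡ 52 (mod 84).


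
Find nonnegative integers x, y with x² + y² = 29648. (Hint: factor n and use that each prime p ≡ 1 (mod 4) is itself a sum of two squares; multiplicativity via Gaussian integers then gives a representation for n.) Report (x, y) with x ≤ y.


Step 1: Factor n = 29648 = 2^4 · 17 · 109.
Step 2: Check the mod-4 condition on each prime factor: 2 = 2 (special); 17 ≡ 1 (mod 4), exponent 1; 109 ≡ 1 (mod 4), exponent 1.
All primes ≡ 3 (mod 4) appear to even exponent (or don't appear), so by the two-squares theorem n IS expressible as a sum of two squares.
Step 3: Build a representation. Group n = k² · m with k = 4 and m = 17 · 109 = 1853 (a product of primes ≡ 1 (mod 4)); a representation of m scales to one of n via (k·x)² + (k·y)² = k²(x² + y²). Each prime p ≡ 1 (mod 4) is itself a sum of two squares; find a² by testing p − a² for a perfect square:
  17: 17 − 1² = 16 = 4² ⇒ 17 = 1² + 4².
  109: 109 − 1² = 108, 109 − 2² = 105, 109 − 3² = 100 = 10² ⇒ 109 = 3² + 10².
  Combine using the Brahmagupta–Fibonacci identity (a² + b²)(c² + d²) = (ac − bd)² + (ad + bc)² = (ac + bd)² + (ad − bc)²:
  17 · 109 = 1853: from (1² + 4²)(3² + 10²), take (1·3 − 4·10, 1·10 + 4·3) = (3 − 40, 10 + 12) = (-37, 22); dropping signs (only squares matter) gives (37, 22); check 37² + 22² = 1369 + 484 = 1853 ✓.
  Scale by k = 4: (4·37, 4·22) = (148, 88).
Step 4: Order so x ≤ y and verify: 88² + 148² = 7744 + 21904 = 29648 = n. ✓

n = 29648 = 88² + 148² (one valid representation with x ≤ y).


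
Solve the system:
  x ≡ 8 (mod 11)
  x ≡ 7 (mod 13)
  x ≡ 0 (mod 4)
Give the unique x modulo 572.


Moduli 11, 13, 4 are pairwise coprime; by CRT there is a unique solution modulo M = 11 · 13 · 4 = 572.
Solve pairwise, accumulating the modulus:
  Start with x ≡ 8 (mod 11).
  Combine with x ≡ 7 (mod 13): since gcd(11, 13) = 1, we get a unique residue mod 143.
    Write x = 8 + 11·t and substitute into x ≡ 7 (mod 13): 11·t ≡ 7 − 8 = -1 (mod 13).
    Reduce coefficients mod 13: 11·t ≡ 12 (mod 13).
    The inverse of 11 mod 13 is 6 (since 11·6 = 66 = 5·13 + 1), so t ≡ 6·12 = 72 ≡ 7 (mod 13).
    Then x = 8 + 11·7 = 85, valid modulo lcm(11, 13) = 143: x ≡ 85 (mod 143).
  Combine with x ≡ 0 (mod 4): since gcd(143, 4) = 1, we get a unique residue mod 572.
    Write x = 85 + 143·t and substitute into x ≡ 0 (mod 4): 143·t ≡ 0 − 85 = -85 (mod 4).
    Reduce coefficients mod 4: 3·t ≡ 3 (mod 4).
    The inverse of 3 mod 4 is 3 (since 3·3 = 9 = 2·4 + 1), so t ≡ 3·3 = 9 ≡ 1 (mod 4).
    Then x = 85 + 143·1 = 228, valid modulo lcm(143, 4) = 572: x ≡ 228 (mod 572).
Verify: 228 mod 11 = 8 ✓, 228 mod 13 = 7 ✓, 228 mod 4 = 0 ✓.

x ≡ 228 (mod 572).


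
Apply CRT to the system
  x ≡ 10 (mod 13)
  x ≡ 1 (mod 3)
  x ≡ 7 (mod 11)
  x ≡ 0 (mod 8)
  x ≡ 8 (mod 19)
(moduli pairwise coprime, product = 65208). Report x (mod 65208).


Product of moduli M = 13 · 3 · 11 · 8 · 19 = 65208.
Merge one congruence at a time:
  Start: x ≡ 10 (mod 13).
  Combine with x ≡ 1 (mod 3); new modulus lcm = 39.
    Write x = 10 + 13·t and substitute into x ≡ 1 (mod 3): 13·t ≡ 1 − 10 = -9 (mod 3).
    Reduce coefficients mod 3: 1·t ≡ 0 (mod 3).
    So t ≡ 0 (mod 3).
    Then x = 10 + 13·0 = 10, valid modulo lcm(13, 3) = 39: x ≡ 10 (mod 39).
  Combine with x ≡ 7 (mod 11); new modulus lcm = 429.
    Write x = 10 + 39·t and substitute into x ≡ 7 (mod 11): 39·t ≡ 7 − 10 = -3 (mod 11).
    Reduce coefficients mod 11: 6·t ≡ 8 (mod 11).
    The inverse of 6 mod 11 is 2 (since 6·2 = 12 = 1·11 + 1), so t ≡ 2·8 = 16 ≡ 5 (mod 11).
    Then x = 10 + 39·5 = 205, valid modulo lcm(39, 11) = 429: x ≡ 205 (mod 429).
  Combine with x ≡ 0 (mod 8); new modulus lcm = 3432.
    Write x = 205 + 429·t and substitute into x ≡ 0 (mod 8): 429·t ≡ 0 − 205 = -205 (mod 8).
    Reduce coefficients mod 8: 5·t ≡ 3 (mod 8).
    The inverse of 5 mod 8 is 5 (since 5·5 = 25 = 3·8 + 1), so t ≡ 5·3 = 15 ≡ 7 (mod 8).
    Then x = 205 + 429·7 = 3208, valid modulo lcm(429, 8) = 3432: x ≡ 3208 (mod 3432).
  Combine with x ≡ 8 (mod 19); new modulus lcm = 65208.
    Write x = 3208 + 3432·t and substitute into x ≡ 8 (mod 19): 3432·t ≡ 8 − 3208 = -3200 (mod 19).
    Reduce coefficients mod 19: 12·t ≡ 11 (mod 19).
    The inverse of 12 mod 19 is 8 (since 12·8 = 96 = 5·19 + 1), so t ≡ 8·11 = 88 ≡ 12 (mod 19).
    Then x = 3208 + 3432·12 = 44392, valid modulo lcm(3432, 19) = 65208: x ≡ 44392 (mod 65208).
Verify against each original: 44392 mod 13 = 10, 44392 mod 3 = 1, 44392 mod 11 = 7, 44392 mod 8 = 0, 44392 mod 19 = 8.

x ≡ 44392 (mod 65208).


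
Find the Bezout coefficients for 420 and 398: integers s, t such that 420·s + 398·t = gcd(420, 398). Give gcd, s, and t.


Euclidean algorithm on (420, 398) — divide until remainder is 0:
  420 = 1 · 398 + 22
  398 = 18 · 22 + 2
  22 = 11 · 2 + 0
gcd(420, 398) = 2.
Track Bezout coefficients alongside the remainders: start with r₀ = 420 = a·1 + b·0 (s = 1, t = 0) and r₁ = 398 = a·0 + b·1 (s = 0, t = 1); each new remainder r_{k+1} = r_{k-1} − q_k·r_k inherits s_{k+1} = s_{k-1} − q_k·s_k, t_{k+1} = t_{k-1} − q_k·t_k, so r_k = a·s_k + b·t_k at every step:
  q = 1: r = 22, s = 1 − 1·0 = 1, t = 0 − 1·1 = -1  (check: 420·1 + 398·(-1) = 22)
  q = 18: r = 2, s = 0 − 18·1 = -18, t = 1 − 18·(-1) = 19  (check: 420·(-18) + 398·19 = 2)
The row with r = 2 (the gcd) gives the Bezout coefficients s = -18, t = 19.
Result: 420 · (-18) + 398 · (19) = 2.

gcd(420, 398) = 2; s = -18, t = 19 (check: 420·(-18) + 398·19 = 2).


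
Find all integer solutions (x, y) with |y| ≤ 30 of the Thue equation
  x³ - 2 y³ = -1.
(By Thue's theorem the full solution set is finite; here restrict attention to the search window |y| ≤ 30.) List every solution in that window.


The equation is x³ - 2y³ = -1. For fixed y, x³ = 2·y³ − 1, so a solution requires the RHS to be a perfect cube.
Strategy: iterate y from -30 to 30, compute RHS = 2·y³ − 1, and check whether it is a (positive or negative) perfect cube.
Check small values of y:
  y = 0: RHS = -1 = (-1)³ ⇒ x = -1 works.
  y = 1: RHS = 1 = (1)³ ⇒ x = 1 works.
  y = -1: RHS = -3 is not a perfect cube.
  y = 2: RHS = 15 is not a perfect cube.
  y = -2: RHS = -17 is not a perfect cube.
  y = 3: RHS = 53 is not a perfect cube.
  y = -3: RHS = -55 is not a perfect cube.
Continuing the search up to |y| = 30 finds no further solutions beyond those listed.
Collected solutions: (-1, 0), (1, 1).

Solutions (with |y| ≤ 30): (-1, 0), (1, 1).


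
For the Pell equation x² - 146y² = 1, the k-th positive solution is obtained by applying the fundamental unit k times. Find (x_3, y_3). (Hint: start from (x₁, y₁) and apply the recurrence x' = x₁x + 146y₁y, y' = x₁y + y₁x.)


Step 1: Find the fundamental solution (x₁, y₁) of x² - 146y² = 1.
  Expand √146 as a continued fraction. a₀ = ⌊√146⌋ = 12; iterate m_{k+1} = d_k·a_k − m_k, d_{k+1} = (146 − m_{k+1}²)/d_k, a_{k+1} = ⌊(a₀ + m_{k+1})/d_{k+1}⌋ (starting m₀ = 0, d₀ = 1), with convergents p_k = a_k·p_{k-1} + p_{k-2}, q_k = a_k·q_{k-1} + q_{k-2} (p₋₁ = 1, q₋₁ = 0):
  k = 0: a₀ = 12; p₀/q₀ = 12/1; p₀² − 146·q₀² = 144 − 146 = -2.
  k = 1: m = 12, d = 2, a = ⌊(12 + 12)/2⌋ = 12; p/q = (12·12 + 1)/(12·1 + 0) = 145/12; p² − 146·q² = 21025 − 21024 = 1.
  The first convergent with p² − 146·q² = 1 gives the fundamental solution (x₁, y₁) = (145, 12).
Step 2: Apply the recurrence (x_{n+1}, y_{n+1}) = (x₁x_n + 146y₁y_n, x₁y_n + y₁x_n) repeatedly.
  From (x_1, y_1) = (145, 12): x_2 = 145·145 + 146·12·12 = 42049; y_2 = 145·12 + 12·145 = 3480.
  From (x_2, y_2) = (42049, 3480): x_3 = 145·42049 + 146·12·3480 = 12194065; y_3 = 145·3480 + 12·42049 = 1009188.
Step 3: Verify x_3² - 146·y_3² = 148695221224225 - 148695221224224 = 1 (should be 1). ✓

(x_1, y_1) = (145, 12); (x_3, y_3) = (12194065, 1009188).


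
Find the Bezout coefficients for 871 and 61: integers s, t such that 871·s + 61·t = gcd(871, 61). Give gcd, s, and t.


Euclidean algorithm on (871, 61) — divide until remainder is 0:
  871 = 14 · 61 + 17
  61 = 3 · 17 + 10
  17 = 1 · 10 + 7
  10 = 1 · 7 + 3
  7 = 2 · 3 + 1
  3 = 3 · 1 + 0
gcd(871, 61) = 1.
Track Bezout coefficients alongside the remainders: start with r₀ = 871 = a·1 + b·0 (s = 1, t = 0) and r₁ = 61 = a·0 + b·1 (s = 0, t = 1); each new remainder r_{k+1} = r_{k-1} − q_k·r_k inherits s_{k+1} = s_{k-1} − q_k·s_k, t_{k+1} = t_{k-1} − q_k·t_k, so r_k = a·s_k + b·t_k at every step:
  q = 14: r = 17, s = 1 − 14·0 = 1, t = 0 − 14·1 = -14  (check: 871·1 + 61·(-14) = 17)
  q = 3: r = 10, s = 0 − 3·1 = -3, t = 1 − 3·(-14) = 43  (check: 871·(-3) + 61·43 = 10)
  q = 1: r = 7, s = 1 − 1·(-3) = 4, t = -14 − 1·43 = -57  (check: 871·4 + 61·(-57) = 7)
  q = 1: r = 3, s = -3 − 1·4 = -7, t = 43 − 1·(-57) = 100  (check: 871·(-7) + 61·100 = 3)
  q = 2: r = 1, s = 4 − 2·(-7) = 18, t = -57 − 2·100 = -257  (check: 871·18 + 61·(-257) = 1)
The row with r = 1 (the gcd) gives the Bezout coefficients s = 18, t = -257.
Result: 871 · (18) + 61 · (-257) = 1.

gcd(871, 61) = 1; s = 18, t = -257 (check: 871·18 + 61·(-257) = 1).


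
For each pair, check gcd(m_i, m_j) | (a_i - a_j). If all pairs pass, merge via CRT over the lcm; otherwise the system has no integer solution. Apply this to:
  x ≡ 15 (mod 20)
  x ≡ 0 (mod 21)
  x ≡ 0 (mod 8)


Moduli 20, 21, 8 are not pairwise coprime, so CRT works modulo lcm(m_i) when all pairwise compatibility conditions hold.
Pairwise compatibility: gcd(m_i, m_j) must divide a_i - a_j for every pair.
Merge one congruence at a time:
  Start: x ≡ 15 (mod 20).
  Combine with x ≡ 0 (mod 21): gcd(20, 21) = 1; 0 - 15 = -15, which IS divisible by 1, so compatible.
    Write x = 15 + 20·t and substitute into x ≡ 0 (mod 21): 20·t ≡ 0 − 15 = -15 (mod 21).
    Reduce coefficients mod 21: 20·t ≡ 6 (mod 21).
    The inverse of 20 mod 21 is 20 (since 20·20 = 400 = 19·21 + 1), so t ≡ 20·6 = 120 ≡ 15 (mod 21).
    Then x = 15 + 20·15 = 315, valid modulo lcm(20, 21) = 420: x ≡ 315 (mod 420).
  Combine with x ≡ 0 (mod 8): gcd(420, 8) = 4, and 0 - 315 = -315 is NOT divisible by 4.
    ⇒ system is inconsistent (no integer solution).

No solution (the system is inconsistent).


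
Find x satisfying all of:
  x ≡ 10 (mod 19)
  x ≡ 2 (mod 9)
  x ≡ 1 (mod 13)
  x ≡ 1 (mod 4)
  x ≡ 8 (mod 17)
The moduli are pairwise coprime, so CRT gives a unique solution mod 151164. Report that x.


Product of moduli M = 19 · 9 · 13 · 4 · 17 = 151164.
Merge one congruence at a time:
  Start: x ≡ 10 (mod 19).
  Combine with x ≡ 2 (mod 9); new modulus lcm = 171.
    Write x = 10 + 19·t and substitute into x ≡ 2 (mod 9): 19·t ≡ 2 − 10 = -8 (mod 9).
    Reduce coefficients mod 9: 1·t ≡ 1 (mod 9).
    So t ≡ 1 (mod 9).
    Then x = 10 + 19·1 = 29, valid modulo lcm(19, 9) = 171: x ≡ 29 (mod 171).
  Combine with x ≡ 1 (mod 13); new modulus lcm = 2223.
    Write x = 29 + 171·t and substitute into x ≡ 1 (mod 13): 171·t ≡ 1 − 29 = -28 (mod 13).
    Reduce coefficients mod 13: 2·t ≡ 11 (mod 13).
    The inverse of 2 mod 13 is 7 (since 2·7 = 14 = 1·13 + 1), so t ≡ 7·11 = 77 ≡ 12 (mod 13).
    Then x = 29 + 171·12 = 2081, valid modulo lcm(171, 13) = 2223: x ≡ 2081 (mod 2223).
  Combine with x ≡ 1 (mod 4); new modulus lcm = 8892.
    Write x = 2081 + 2223·t and substitute into x ≡ 1 (mod 4): 2223·t ≡ 1 − 2081 = -2080 (mod 4).
    Reduce coefficients mod 4: 3·t ≡ 0 (mod 4).
    The inverse of 3 mod 4 is 3 (since 3·3 = 9 = 2·4 + 1), so t ≡ 3·0 = 0 ≡ 0 (mod 4).
    Then x = 2081 + 2223·0 = 2081, valid modulo lcm(2223, 4) = 8892: x ≡ 2081 (mod 8892).
  Combine with x ≡ 8 (mod 17); new modulus lcm = 151164.
    Write x = 2081 + 8892·t and substitute into x ≡ 8 (mod 17): 8892·t ≡ 8 − 2081 = -2073 (mod 17).
    Reduce coefficients mod 17: 1·t ≡ 1 (mod 17).
    So t ≡ 1 (mod 17).
    Then x = 2081 + 8892·1 = 10973, valid modulo lcm(8892, 17) = 151164: x ≡ 10973 (mod 151164).
Verify against each original: 10973 mod 19 = 10, 10973 mod 9 = 2, 10973 mod 13 = 1, 10973 mod 4 = 1, 10973 mod 17 = 8.

x ≡ 10973 (mod 151164).


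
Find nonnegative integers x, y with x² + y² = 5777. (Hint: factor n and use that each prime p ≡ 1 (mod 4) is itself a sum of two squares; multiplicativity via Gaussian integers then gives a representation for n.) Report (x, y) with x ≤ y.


Step 1: Factor n = 5777 = 53 · 109.
Step 2: Check the mod-4 condition on each prime factor: 53 ≡ 1 (mod 4), exponent 1; 109 ≡ 1 (mod 4), exponent 1.
All primes ≡ 3 (mod 4) appear to even exponent (or don't appear), so by the two-squares theorem n IS expressible as a sum of two squares.
Step 3: Build a representation. Here n = 53 · 109 is a product of primes ≡ 1 (mod 4). Each prime p ≡ 1 (mod 4) is itself a sum of two squares; find a² by testing p − a² for a perfect square:
  53: 53 − 1² = 52, 53 − 2² = 49 = 7² ⇒ 53 = 2² + 7².
  109: 109 − 1² = 108, 109 − 2² = 105, 109 − 3² = 100 = 10² ⇒ 109 = 3² + 10².
  Combine using the Brahmagupta–Fibonacci identity (a² + b²)(c² + d²) = (ac − bd)² + (ad + bc)² = (ac + bd)² + (ad − bc)²:
  53 · 109 = 5777: from (2² + 7²)(3² + 10²), take (2·3 − 7·10, 2·10 + 7·3) = (6 − 70, 20 + 21) = (-64, 41); dropping signs (only squares matter) gives (64, 41); check 64² + 41² = 4096 + 1681 = 5777 ✓.
Step 4: Order so x ≤ y and verify: 41² + 64² = 1681 + 4096 = 5777 = n. ✓

n = 5777 = 41² + 64² (one valid representation with x ≤ y).


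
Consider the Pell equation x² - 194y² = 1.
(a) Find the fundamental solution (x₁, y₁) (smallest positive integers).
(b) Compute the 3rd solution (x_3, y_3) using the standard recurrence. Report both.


Step 1: Find the fundamental solution (x₁, y₁) of x² - 194y² = 1.
  Expand √194 as a continued fraction. a₀ = ⌊√194⌋ = 13; iterate m_{k+1} = d_k·a_k − m_k, d_{k+1} = (194 − m_{k+1}²)/d_k, a_{k+1} = ⌊(a₀ + m_{k+1})/d_{k+1}⌋ (starting m₀ = 0, d₀ = 1), with convergents p_k = a_k·p_{k-1} + p_{k-2}, q_k = a_k·q_{k-1} + q_{k-2} (p₋₁ = 1, q₋₁ = 0):
  k = 0: a₀ = 13; p₀/q₀ = 13/1; p₀² − 194·q₀² = 169 − 194 = -25.
  k = 1: m = 13, d = 25, a = ⌊(13 + 13)/25⌋ = 1; p/q = (1·13 + 1)/(1·1 + 0) = 14/1; p² − 194·q² = 196 − 194 = 2.
  k = 2: m = 12, d = 2, a = ⌊(13 + 12)/2⌋ = 12; p/q = (12·14 + 13)/(12·1 + 1) = 181/13; p² − 194·q² = 32761 − 32786 = -25.
  k = 3: m = 12, d = 25, a = ⌊(13 + 12)/25⌋ = 1; p/q = (1·181 + 14)/(1·13 + 1) = 195/14; p² − 194·q² = 38025 − 38024 = 1.
  The first convergent with p² − 194·q² = 1 gives the fundamental solution (x₁, y₁) = (195, 14).
Step 2: Apply the recurrence (x_{n+1}, y_{n+1}) = (x₁x_n + 194y₁y_n, x₁y_n + y₁x_n) repeatedly.
  From (x_1, y_1) = (195, 14): x_2 = 195·195 + 194·14·14 = 76049; y_2 = 195·14 + 14·195 = 5460.
  From (x_2, y_2) = (76049, 5460): x_3 = 195·76049 + 194·14·5460 = 29658915; y_3 = 195·5460 + 14·76049 = 2129386.
Step 3: Verify x_3² - 194·y_3² = 879651238977225 - 879651238977224 = 1 (should be 1). ✓

(x_1, y_1) = (195, 14); (x_3, y_3) = (29658915, 2129386).


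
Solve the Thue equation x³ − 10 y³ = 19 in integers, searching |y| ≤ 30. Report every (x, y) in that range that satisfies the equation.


The equation is x³ - 10y³ = 19. For fixed y, x³ = 10·y³ + 19, so a solution requires the RHS to be a perfect cube.
Strategy: iterate y from -30 to 30, compute RHS = 10·y³ + 19, and check whether it is a (positive or negative) perfect cube.
Check small values of y:
  y = 0: RHS = 19 is not a perfect cube.
  y = 1: RHS = 29 is not a perfect cube.
  y = -1: RHS = 9 is not a perfect cube.
  y = 2: RHS = 99 is not a perfect cube.
  y = -2: RHS = -61 is not a perfect cube.
  y = 3: RHS = 289 is not a perfect cube.
  y = -3: RHS = -251 is not a perfect cube.
Continuing the search up to |y| = 30 finds no solutions either.
No (x, y) in the scanned range satisfies the equation.

No integer solutions with |y| ≤ 30.


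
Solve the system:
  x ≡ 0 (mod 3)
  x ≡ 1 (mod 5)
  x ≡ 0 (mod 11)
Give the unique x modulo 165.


Moduli 3, 5, 11 are pairwise coprime; by CRT there is a unique solution modulo M = 3 · 5 · 11 = 165.
Solve pairwise, accumulating the modulus:
  Start with x ≡ 0 (mod 3).
  Combine with x ≡ 1 (mod 5): since gcd(3, 5) = 1, we get a unique residue mod 15.
    Write x = 0 + 3·t and substitute into x ≡ 1 (mod 5): 3·t ≡ 1 − 0 = 1 (mod 5).
    The inverse of 3 mod 5 is 2 (since 3·2 = 6 = 1·5 + 1), so t ≡ 2·1 = 2 ≡ 2 (mod 5).
    Then x = 0 + 3·2 = 6, valid modulo lcm(3, 5) = 15: x ≡ 6 (mod 15).
  Combine with x ≡ 0 (mod 11): since gcd(15, 11) = 1, we get a unique residue mod 165.
    Write x = 6 + 15·t and substitute into x ≡ 0 (mod 11): 15·t ≡ 0 − 6 = -6 (mod 11).
    Reduce coefficients mod 11: 4·t ≡ 5 (mod 11).
    The inverse of 4 mod 11 is 3 (since 4·3 = 12 = 1·11 + 1), so t ≡ 3·5 = 15 ≡ 4 (mod 11).
    Then x = 6 + 15·4 = 66, valid modulo lcm(15, 11) = 165: x ≡ 66 (mod 165).
Verify: 66 mod 3 = 0 ✓, 66 mod 5 = 1 ✓, 66 mod 11 = 0 ✓.

x ≡ 66 (mod 165).


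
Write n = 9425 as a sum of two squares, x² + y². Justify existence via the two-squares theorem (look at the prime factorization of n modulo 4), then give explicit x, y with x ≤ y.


Step 1: Factor n = 9425 = 5^2 · 13 · 29.
Step 2: Check the mod-4 condition on each prime factor: 5 ≡ 1 (mod 4), exponent 2; 13 ≡ 1 (mod 4), exponent 1; 29 ≡ 1 (mod 4), exponent 1.
All primes ≡ 3 (mod 4) appear to even exponent (or don't appear), so by the two-squares theorem n IS expressible as a sum of two squares.
Step 3: Build a representation. Group n = k² · m with k = 5 and m = 13 · 29 = 377 (a product of primes ≡ 1 (mod 4)); a representation of m scales to one of n via (k·x)² + (k·y)² = k²(x² + y²). Each prime p ≡ 1 (mod 4) is itself a sum of two squares; find a² by testing p − a² for a perfect square:
  13: 13 − 1² = 12, 13 − 2² = 9 = 3² ⇒ 13 = 2² + 3².
  29: 29 − 1² = 28, 29 − 2² = 25 = 5² ⇒ 29 = 2² + 5².
  Combine using the Brahmagupta–Fibonacci identity (a² + b²)(c² + d²) = (ac − bd)² + (ad + bc)² = (ac + bd)² + (ad − bc)²:
  13 · 29 = 377: from (2² + 3²)(2² + 5²), take (2·2 − 3·5, 2·5 + 3·2) = (4 − 15, 10 + 6) = (-11, 16); dropping signs (only squares matter) gives (11, 16); check 11² + 16² = 121 + 256 = 377 ✓.
  Scale by k = 5: (5·11, 5·16) = (55, 80).
Step 4: Order so x ≤ y and verify: 55² + 80² = 3025 + 6400 = 9425 = n. ✓

n = 9425 = 55² + 80² (one valid representation with x ≤ y).


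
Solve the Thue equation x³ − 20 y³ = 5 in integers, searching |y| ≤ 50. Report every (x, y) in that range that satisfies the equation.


The equation is x³ - 20y³ = 5. For fixed y, x³ = 20·y³ + 5, so a solution requires the RHS to be a perfect cube.
Strategy: iterate y from -50 to 50, compute RHS = 20·y³ + 5, and check whether it is a (positive or negative) perfect cube.
Check small values of y:
  y = 0: RHS = 5 is not a perfect cube.
  y = 1: RHS = 25 is not a perfect cube.
  y = -1: RHS = -15 is not a perfect cube.
  y = 2: RHS = 165 is not a perfect cube.
  y = -2: RHS = -155 is not a perfect cube.
  y = 3: RHS = 545 is not a perfect cube.
  y = -3: RHS = -535 is not a perfect cube.
Continuing the search up to |y| = 50 finds no solutions either.
No (x, y) in the scanned range satisfies the equation.

No integer solutions with |y| ≤ 50.


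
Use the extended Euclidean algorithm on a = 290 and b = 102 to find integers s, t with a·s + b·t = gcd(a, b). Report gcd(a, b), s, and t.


Euclidean algorithm on (290, 102) — divide until remainder is 0:
  290 = 2 · 102 + 86
  102 = 1 · 86 + 16
  86 = 5 · 16 + 6
  16 = 2 · 6 + 4
  6 = 1 · 4 + 2
  4 = 2 · 2 + 0
gcd(290, 102) = 2.
Track Bezout coefficients alongside the remainders: start with r₀ = 290 = a·1 + b·0 (s = 1, t = 0) and r₁ = 102 = a·0 + b·1 (s = 0, t = 1); each new remainder r_{k+1} = r_{k-1} − q_k·r_k inherits s_{k+1} = s_{k-1} − q_k·s_k, t_{k+1} = t_{k-1} − q_k·t_k, so r_k = a·s_k + b·t_k at every step:
  q = 2: r = 86, s = 1 − 2·0 = 1, t = 0 − 2·1 = -2  (check: 290·1 + 102·(-2) = 86)
  q = 1: r = 16, s = 0 − 1·1 = -1, t = 1 − 1·(-2) = 3  (check: 290·(-1) + 102·3 = 16)
  q = 5: r = 6, s = 1 − 5·(-1) = 6, t = -2 − 5·3 = -17  (check: 290·6 + 102·(-17) = 6)
  q = 2: r = 4, s = -1 − 2·6 = -13, t = 3 − 2·(-17) = 37  (check: 290·(-13) + 102·37 = 4)
  q = 1: r = 2, s = 6 − 1·(-13) = 19, t = -17 − 1·37 = -54  (check: 290·19 + 102·(-54) = 2)
The row with r = 2 (the gcd) gives the Bezout coefficients s = 19, t = -54.
Result: 290 · (19) + 102 · (-54) = 2.

gcd(290, 102) = 2; s = 19, t = -54 (check: 290·19 + 102·(-54) = 2).


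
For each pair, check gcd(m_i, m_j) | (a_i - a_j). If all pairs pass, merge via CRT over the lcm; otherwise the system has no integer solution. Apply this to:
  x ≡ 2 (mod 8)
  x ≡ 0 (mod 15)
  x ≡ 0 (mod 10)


Moduli 8, 15, 10 are not pairwise coprime, so CRT works modulo lcm(m_i) when all pairwise compatibility conditions hold.
Pairwise compatibility: gcd(m_i, m_j) must divide a_i - a_j for every pair.
Merge one congruence at a time:
  Start: x ≡ 2 (mod 8).
  Combine with x ≡ 0 (mod 15): gcd(8, 15) = 1; 0 - 2 = -2, which IS divisible by 1, so compatible.
    Write x = 2 + 8·t and substitute into x ≡ 0 (mod 15): 8·t ≡ 0 − 2 = -2 (mod 15).
    Reduce coefficients mod 15: 8·t ≡ 13 (mod 15).
    The inverse of 8 mod 15 is 2 (since 8·2 = 16 = 1·15 + 1), so t ≡ 2·13 = 26 ≡ 11 (mod 15).
    Then x = 2 + 8·11 = 90, valid modulo lcm(8, 15) = 120: x ≡ 90 (mod 120).
  Combine with x ≡ 0 (mod 10): gcd(120, 10) = 10; 0 - 90 = -90, which IS divisible by 10, so compatible.
    Write x = 90 + 120·t and substitute into x ≡ 0 (mod 10): 120·t ≡ 0 − 90 = -90 (mod 10).
    Divide the congruence (and modulus) by g = 10: 12·t ≡ -9 (mod 1).
    Modulo 1 every t works; take t = 0.
    Then x = 90 + 120·0 = 90, valid modulo lcm(120, 10) = 120: x ≡ 90 (mod 120).
Verify: 90 mod 8 = 2, 90 mod 15 = 0, 90 mod 10 = 0.

x ≡ 90 (mod 120).


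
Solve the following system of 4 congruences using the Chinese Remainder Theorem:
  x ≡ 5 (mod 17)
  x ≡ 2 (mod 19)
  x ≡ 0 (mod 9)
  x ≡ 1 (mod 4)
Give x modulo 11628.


Product of moduli M = 17 · 19 · 9 · 4 = 11628.
Merge one congruence at a time:
  Start: x ≡ 5 (mod 17).
  Combine with x ≡ 2 (mod 19); new modulus lcm = 323.
    Write x = 5 + 17·t and substitute into x ≡ 2 (mod 19): 17·t ≡ 2 − 5 = -3 (mod 19).
    Reduce coefficients mod 19: 17·t ≡ 16 (mod 19).
    The inverse of 17 mod 19 is 9 (since 17·9 = 153 = 8·19 + 1), so t ≡ 9·16 = 144 ≡ 11 (mod 19).
    Then x = 5 + 17·11 = 192, valid modulo lcm(17, 19) = 323: x ≡ 192 (mod 323).
  Combine with x ≡ 0 (mod 9); new modulus lcm = 2907.
    Write x = 192 + 323·t and substitute into x ≡ 0 (mod 9): 323·t ≡ 0 − 192 = -192 (mod 9).
    Reduce coefficients mod 9: 8·t ≡ 6 (mod 9).
    The inverse of 8 mod 9 is 8 (since 8·8 = 64 = 7·9 + 1), so t ≡ 8·6 = 48 ≡ 3 (mod 9).
    Then x = 192 + 323·3 = 1161, valid modulo lcm(323, 9) = 2907: x ≡ 1161 (mod 2907).
  Combine with x ≡ 1 (mod 4); new modulus lcm = 11628.
    Write x = 1161 + 2907·t and substitute into x ≡ 1 (mod 4): 2907·t ≡ 1 − 1161 = -1160 (mod 4).
    Reduce coefficients mod 4: 3·t ≡ 0 (mod 4).
    The inverse of 3 mod 4 is 3 (since 3·3 = 9 = 2·4 + 1), so t ≡ 3·0 = 0 ≡ 0 (mod 4).
    Then x = 1161 + 2907·0 = 1161, valid modulo lcm(2907, 4) = 11628: x ≡ 1161 (mod 11628).
Verify against each original: 1161 mod 17 = 5, 1161 mod 19 = 2, 1161 mod 9 = 0, 1161 mod 4 = 1.

x ≡ 1161 (mod 11628).


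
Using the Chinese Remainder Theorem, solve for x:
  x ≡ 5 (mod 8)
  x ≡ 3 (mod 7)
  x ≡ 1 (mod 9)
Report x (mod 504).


Moduli 8, 7, 9 are pairwise coprime; by CRT there is a unique solution modulo M = 8 · 7 · 9 = 504.
Solve pairwise, accumulating the modulus:
  Start with x ≡ 5 (mod 8).
  Combine with x ≡ 3 (mod 7): since gcd(8, 7) = 1, we get a unique residue mod 56.
    Write x = 5 + 8·t and substitute into x ≡ 3 (mod 7): 8·t ≡ 3 − 5 = -2 (mod 7).
    Reduce coefficients mod 7: 1·t ≡ 5 (mod 7).
    So t ≡ 5 (mod 7).
    Then x = 5 + 8·5 = 45, valid modulo lcm(8, 7) = 56: x ≡ 45 (mod 56).
  Combine with x ≡ 1 (mod 9): since gcd(56, 9) = 1, we get a unique residue mod 504.
    Write x = 45 + 56·t and substitute into x ≡ 1 (mod 9): 56·t ≡ 1 − 45 = -44 (mod 9).
    Reduce coefficients mod 9: 2·t ≡ 1 (mod 9).
    The inverse of 2 mod 9 is 5 (since 2·5 = 10 = 1·9 + 1), so t ≡ 5·1 = 5 ≡ 5 (mod 9).
    Then x = 45 + 56·5 = 325, valid modulo lcm(56, 9) = 504: x ≡ 325 (mod 504).
Verify: 325 mod 8 = 5 ✓, 325 mod 7 = 3 ✓, 325 mod 9 = 1 ✓.

x ≡ 325 (mod 504).


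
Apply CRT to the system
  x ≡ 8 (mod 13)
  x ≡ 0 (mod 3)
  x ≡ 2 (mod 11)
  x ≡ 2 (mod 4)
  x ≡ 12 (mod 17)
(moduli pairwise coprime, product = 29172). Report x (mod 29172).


Product of moduli M = 13 · 3 · 11 · 4 · 17 = 29172.
Merge one congruence at a time:
  Start: x ≡ 8 (mod 13).
  Combine with x ≡ 0 (mod 3); new modulus lcm = 39.
    Write x = 8 + 13·t and substitute into x ≡ 0 (mod 3): 13·t ≡ 0 − 8 = -8 (mod 3).
    Reduce coefficients mod 3: 1·t ≡ 1 (mod 3).
    So t ≡ 1 (mod 3).
    Then x = 8 + 13·1 = 21, valid modulo lcm(13, 3) = 39: x ≡ 21 (mod 39).
  Combine with x ≡ 2 (mod 11); new modulus lcm = 429.
    Write x = 21 + 39·t and substitute into x ≡ 2 (mod 11): 39·t ≡ 2 − 21 = -19 (mod 11).
    Reduce coefficients mod 11: 6·t ≡ 3 (mod 11).
    The inverse of 6 mod 11 is 2 (since 6·2 = 12 = 1·11 + 1), so t ≡ 2·3 = 6 ≡ 6 (mod 11).
    Then x = 21 + 39·6 = 255, valid modulo lcm(39, 11) = 429: x ≡ 255 (mod 429).
  Combine with x ≡ 2 (mod 4); new modulus lcm = 1716.
    Write x = 255 + 429·t and substitute into x ≡ 2 (mod 4): 429·t ≡ 2 − 255 = -253 (mod 4).
    Reduce coefficients mod 4: 1·t ≡ 3 (mod 4).
    So t ≡ 3 (mod 4).
    Then x = 255 + 429·3 = 1542, valid modulo lcm(429, 4) = 1716: x ≡ 1542 (mod 1716).
  Combine with x ≡ 12 (mod 17); new modulus lcm = 29172.
    Write x = 1542 + 1716·t and substitute into x ≡ 12 (mod 17): 1716·t ≡ 12 − 1542 = -1530 (mod 17).
    Reduce coefficients mod 17: 16·t ≡ 0 (mod 17).
    The inverse of 16 mod 17 is 16 (since 16·16 = 256 = 15·17 + 1), so t ≡ 16·0 = 0 ≡ 0 (mod 17).
    Then x = 1542 + 1716·0 = 1542, valid modulo lcm(1716, 17) = 29172: x ≡ 1542 (mod 29172).
Verify against each original: 1542 mod 13 = 8, 1542 mod 3 = 0, 1542 mod 11 = 2, 1542 mod 4 = 2, 1542 mod 17 = 12.

x ≡ 1542 (mod 29172).


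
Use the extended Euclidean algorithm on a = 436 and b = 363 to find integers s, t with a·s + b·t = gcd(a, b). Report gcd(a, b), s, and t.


Euclidean algorithm on (436, 363) — divide until remainder is 0:
  436 = 1 · 363 + 73
  363 = 4 · 73 + 71
  73 = 1 · 71 + 2
  71 = 35 · 2 + 1
  2 = 2 · 1 + 0
gcd(436, 363) = 1.
Track Bezout coefficients alongside the remainders: start with r₀ = 436 = a·1 + b·0 (s = 1, t = 0) and r₁ = 363 = a·0 + b·1 (s = 0, t = 1); each new remainder r_{k+1} = r_{k-1} − q_k·r_k inherits s_{k+1} = s_{k-1} − q_k·s_k, t_{k+1} = t_{k-1} − q_k·t_k, so r_k = a·s_k + b·t_k at every step:
  q = 1: r = 73, s = 1 − 1·0 = 1, t = 0 − 1·1 = -1  (check: 436·1 + 363·(-1) = 73)
  q = 4: r = 71, s = 0 − 4·1 = -4, t = 1 − 4·(-1) = 5  (check: 436·(-4) + 363·5 = 71)
  q = 1: r = 2, s = 1 − 1·(-4) = 5, t = -1 − 1·5 = -6  (check: 436·5 + 363·(-6) = 2)
  q = 35: r = 1, s = -4 − 35·5 = -179, t = 5 − 35·(-6) = 215  (check: 436·(-179) + 363·215 = 1)
The row with r = 1 (the gcd) gives the Bezout coefficients s = -179, t = 215.
Result: 436 · (-179) + 363 · (215) = 1.

gcd(436, 363) = 1; s = -179, t = 215 (check: 436·(-179) + 363·215 = 1).


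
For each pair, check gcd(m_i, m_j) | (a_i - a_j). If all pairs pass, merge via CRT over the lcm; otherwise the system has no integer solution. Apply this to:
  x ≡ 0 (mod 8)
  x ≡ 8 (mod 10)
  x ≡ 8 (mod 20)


Moduli 8, 10, 20 are not pairwise coprime, so CRT works modulo lcm(m_i) when all pairwise compatibility conditions hold.
Pairwise compatibility: gcd(m_i, m_j) must divide a_i - a_j for every pair.
Merge one congruence at a time:
  Start: x ≡ 0 (mod 8).
  Combine with x ≡ 8 (mod 10): gcd(8, 10) = 2; 8 - 0 = 8, which IS divisible by 2, so compatible.
    Write x = 0 + 8·t and substitute into x ≡ 8 (mod 10): 8·t ≡ 8 − 0 = 8 (mod 10).
    Divide the congruence (and modulus) by g = 2: 4·t ≡ 4 (mod 5).
    The inverse of 4 mod 5 is 4 (since 4·4 = 16 = 3·5 + 1), so t ≡ 4·4 = 16 ≡ 1 (mod 5).
    Then x = 0 + 8·1 = 8, valid modulo lcm(8, 10) = 40: x ≡ 8 (mod 40).
  Combine with x ≡ 8 (mod 20): gcd(40, 20) = 20; 8 - 8 = 0, which IS divisible by 20, so compatible.
    Write x = 8 + 40·t and substitute into x ≡ 8 (mod 20): 40·t ≡ 8 − 8 = 0 (mod 20).
    Divide the congruence (and modulus) by g = 20: 2·t ≡ 0 (mod 1).
    Modulo 1 every t works; take t = 0.
    Then x = 8 + 40·0 = 8, valid modulo lcm(40, 20) = 40: x ≡ 8 (mod 40).
Verify: 8 mod 8 = 0, 8 mod 10 = 8, 8 mod 20 = 8.

x ≡ 8 (mod 40).


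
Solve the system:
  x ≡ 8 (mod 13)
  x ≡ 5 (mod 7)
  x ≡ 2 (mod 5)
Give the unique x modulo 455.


Moduli 13, 7, 5 are pairwise coprime; by CRT there is a unique solution modulo M = 13 · 7 · 5 = 455.
Solve pairwise, accumulating the modulus:
  Start with x ≡ 8 (mod 13).
  Combine with x ≡ 5 (mod 7): since gcd(13, 7) = 1, we get a unique residue mod 91.
    Write x = 8 + 13·t and substitute into x ≡ 5 (mod 7): 13·t ≡ 5 − 8 = -3 (mod 7).
    Reduce coefficients mod 7: 6·t ≡ 4 (mod 7).
    The inverse of 6 mod 7 is 6 (since 6·6 = 36 = 5·7 + 1), so t ≡ 6·4 = 24 ≡ 3 (mod 7).
    Then x = 8 + 13·3 = 47, valid modulo lcm(13, 7) = 91: x ≡ 47 (mod 91).
  Combine with x ≡ 2 (mod 5): since gcd(91, 5) = 1, we get a unique residue mod 455.
    Write x = 47 + 91·t and substitute into x ≡ 2 (mod 5): 91·t ≡ 2 − 47 = -45 (mod 5).
    Reduce coefficients mod 5: 1·t ≡ 0 (mod 5).
    So t ≡ 0 (mod 5).
    Then x = 47 + 91·0 = 47, valid modulo lcm(91, 5) = 455: x ≡ 47 (mod 455).
Verify: 47 mod 13 = 8 ✓, 47 mod 7 = 5 ✓, 47 mod 5 = 2 ✓.

x ≡ 47 (mod 455).


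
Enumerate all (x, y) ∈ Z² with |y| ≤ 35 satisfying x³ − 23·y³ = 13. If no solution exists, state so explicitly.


The equation is x³ - 23y³ = 13. For fixed y, x³ = 23·y³ + 13, so a solution requires the RHS to be a perfect cube.
Strategy: iterate y from -35 to 35, compute RHS = 23·y³ + 13, and check whether it is a (positive or negative) perfect cube.
Check small values of y:
  y = 0: RHS = 13 is not a perfect cube.
  y = 1: RHS = 36 is not a perfect cube.
  y = -1: RHS = -10 is not a perfect cube.
  y = 2: RHS = 197 is not a perfect cube.
  y = -2: RHS = -171 is not a perfect cube.
  y = 3: RHS = 634 is not a perfect cube.
  y = -3: RHS = -608 is not a perfect cube.
Continuing the search up to |y| = 35 finds no solutions either.
No (x, y) in the scanned range satisfies the equation.

No integer solutions with |y| ≤ 35.


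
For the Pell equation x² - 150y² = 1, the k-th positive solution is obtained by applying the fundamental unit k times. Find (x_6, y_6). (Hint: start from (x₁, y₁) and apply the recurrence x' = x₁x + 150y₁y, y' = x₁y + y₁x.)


Step 1: Find the fundamental solution (x₁, y₁) of x² - 150y² = 1.
  Expand √150 as a continued fraction. a₀ = ⌊√150⌋ = 12; iterate m_{k+1} = d_k·a_k − m_k, d_{k+1} = (150 − m_{k+1}²)/d_k, a_{k+1} = ⌊(a₀ + m_{k+1})/d_{k+1}⌋ (starting m₀ = 0, d₀ = 1), with convergents p_k = a_k·p_{k-1} + p_{k-2}, q_k = a_k·q_{k-1} + q_{k-2} (p₋₁ = 1, q₋₁ = 0):
  k = 0: a₀ = 12; p₀/q₀ = 12/1; p₀² − 150·q₀² = 144 − 150 = -6.
  k = 1: m = 12, d = 6, a = ⌊(12 + 12)/6⌋ = 4; p/q = (4·12 + 1)/(4·1 + 0) = 49/4; p² − 150·q² = 2401 − 2400 = 1.
  The first convergent with p² − 150·q² = 1 gives the fundamental solution (x₁, y₁) = (49, 4).
Step 2: Apply the recurrence (x_{n+1}, y_{n+1}) = (x₁x_n + 150y₁y_n, x₁y_n + y₁x_n) repeatedly.
  From (x_1, y_1) = (49, 4): x_2 = 49·49 + 150·4·4 = 4801; y_2 = 49·4 + 4·49 = 392.
  From (x_2, y_2) = (4801, 392): x_3 = 49·4801 + 150·4·392 = 470449; y_3 = 49·392 + 4·4801 = 38412.
  From (x_3, y_3) = (470449, 38412): x_4 = 49·470449 + 150·4·38412 = 46099201; y_4 = 49·38412 + 4·470449 = 3763984.
  From (x_4, y_4) = (46099201, 3763984): x_5 = 49·46099201 + 150·4·3763984 = 4517251249; y_5 = 49·3763984 + 4·46099201 = 368832020.
  From (x_5, y_5) = (4517251249, 368832020): x_6 = 49·4517251249 + 150·4·368832020 = 442644523201; y_6 = 49·368832020 + 4·4517251249 = 36141773976.
Step 3: Verify x_6² - 150·y_6² = 195934173919840627286401 - 195934173919840627286400 = 1 (should be 1). ✓

(x_1, y_1) = (49, 4); (x_6, y_6) = (442644523201, 36141773976).
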